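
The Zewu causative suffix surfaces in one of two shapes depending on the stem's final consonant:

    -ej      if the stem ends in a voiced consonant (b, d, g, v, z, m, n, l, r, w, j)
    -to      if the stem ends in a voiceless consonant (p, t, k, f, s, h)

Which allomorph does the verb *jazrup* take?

Since the final consonant of *jazrup* is /p/ (voiceless), it takes -to.

-to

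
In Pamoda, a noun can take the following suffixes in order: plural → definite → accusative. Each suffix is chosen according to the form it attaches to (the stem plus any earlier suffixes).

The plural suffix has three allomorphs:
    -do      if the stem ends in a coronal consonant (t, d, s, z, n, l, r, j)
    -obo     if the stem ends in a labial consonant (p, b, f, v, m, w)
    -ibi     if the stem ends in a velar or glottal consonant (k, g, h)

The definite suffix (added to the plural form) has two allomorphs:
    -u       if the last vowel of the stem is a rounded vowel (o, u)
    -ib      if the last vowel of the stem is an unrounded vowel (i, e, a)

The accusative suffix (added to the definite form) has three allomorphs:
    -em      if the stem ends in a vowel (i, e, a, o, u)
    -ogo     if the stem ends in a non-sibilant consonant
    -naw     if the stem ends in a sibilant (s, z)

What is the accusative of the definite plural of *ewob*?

*ewob* — final consonant /b/ (labial) → -obo → *ewobobo*.
Since the last vowel of the plural form *ewobobo* is /o/ (a rounded vowel), it takes -u, giving *ewobobou*.
The definite form *ewobobou* — final sound /u/ (a vowel) → -em → *ewobobouem*.

ewobobouem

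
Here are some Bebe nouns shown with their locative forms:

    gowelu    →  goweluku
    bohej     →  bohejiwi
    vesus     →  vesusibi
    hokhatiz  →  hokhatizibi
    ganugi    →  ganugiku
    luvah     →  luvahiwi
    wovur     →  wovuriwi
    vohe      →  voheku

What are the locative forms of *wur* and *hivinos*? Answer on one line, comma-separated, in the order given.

wuriwi, hivinosibi

The alternation tracks the final sound of the stem — -ibi when the stem ends in a sibilant (*vesus*, *hokhatiz*); -iwi when the stem ends in a non-sibilant consonant (*bohej*, *luvah*, *wovur*); -ku when the stem ends in a vowel (*gowelu*, *ganugi*, *vohe*).
*wur*: final sound = /r/, a non-sibilant consonant → -iwi → *wuriwi*.
*hivinos*: final sound = /s/, a sibilant → -ibi → *hivinosibi*.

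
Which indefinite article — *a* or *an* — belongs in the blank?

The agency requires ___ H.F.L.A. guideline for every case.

The indefinite article is chosen by the initial *sound* of the following word, not its spelling.
The initialism *H.F.L.A.* is read letter by letter; the first letter, H, is pronounced /eɪtʃ/, which begins with a vowel sound.
So the article is *an*: The agency requires an H.F.L.A. guideline for every case.

an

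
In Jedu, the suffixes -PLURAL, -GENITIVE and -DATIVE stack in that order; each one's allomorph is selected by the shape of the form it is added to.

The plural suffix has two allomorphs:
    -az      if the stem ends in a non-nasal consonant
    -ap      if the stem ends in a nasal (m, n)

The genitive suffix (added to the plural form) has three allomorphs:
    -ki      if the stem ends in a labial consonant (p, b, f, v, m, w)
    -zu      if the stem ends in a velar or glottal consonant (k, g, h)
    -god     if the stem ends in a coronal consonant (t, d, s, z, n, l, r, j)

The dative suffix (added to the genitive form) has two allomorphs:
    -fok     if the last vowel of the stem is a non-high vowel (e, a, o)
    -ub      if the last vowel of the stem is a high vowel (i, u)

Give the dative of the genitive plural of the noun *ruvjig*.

ruvjigazgodfok

Since the final consonant of *ruvjig* is /g/ (non-nasal), it takes -az, giving *ruvjigaz*.
The plural form *ruvjigaz*: final consonant = /z/, coronal → -god → *ruvjigazgod*.
Since the last vowel of the genitive form *ruvjigazgod* is /o/ (a non-high vowel), it takes -fok, giving *ruvjigazgodfok*.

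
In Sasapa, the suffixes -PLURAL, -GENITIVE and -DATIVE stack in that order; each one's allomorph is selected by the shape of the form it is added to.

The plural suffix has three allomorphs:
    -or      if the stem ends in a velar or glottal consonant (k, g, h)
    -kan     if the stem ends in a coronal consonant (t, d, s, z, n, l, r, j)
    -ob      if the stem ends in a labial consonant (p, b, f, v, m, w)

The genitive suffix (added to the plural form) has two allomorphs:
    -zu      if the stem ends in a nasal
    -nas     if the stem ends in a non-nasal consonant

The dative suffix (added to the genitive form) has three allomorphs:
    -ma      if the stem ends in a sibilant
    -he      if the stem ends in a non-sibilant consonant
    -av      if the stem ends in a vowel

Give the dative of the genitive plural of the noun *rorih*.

Since the final consonant of *rorih* is /h/ (velar/glottal), it takes -or, giving *rorihor*.
Since the final consonant of the plural form *rorihor* is /r/ (non-nasal), it takes -nas, giving *rorihornas*.
The genitive form *rorihornas*: final sound = /s/, a sibilant → -ma → *rorihornasma*.

rorihornasma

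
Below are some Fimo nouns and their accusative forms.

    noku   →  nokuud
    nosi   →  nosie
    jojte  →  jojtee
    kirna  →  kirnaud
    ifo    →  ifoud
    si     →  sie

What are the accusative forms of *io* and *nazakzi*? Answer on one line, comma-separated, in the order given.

ioud, nazakzie

The pattern is front/back vowel harmony: -e when the last vowel of the stem is a front vowel (*nosi*, *jojte*, *si*); -ud when the last vowel of the stem is a back vowel (*noku*, *kirna*, *ifo*).
*io*: last vowel = /o/, a back vowel → -ud → *ioud*.
*nazakzi*: last vowel = /i/, a front vowel → -e → *nazakzie*.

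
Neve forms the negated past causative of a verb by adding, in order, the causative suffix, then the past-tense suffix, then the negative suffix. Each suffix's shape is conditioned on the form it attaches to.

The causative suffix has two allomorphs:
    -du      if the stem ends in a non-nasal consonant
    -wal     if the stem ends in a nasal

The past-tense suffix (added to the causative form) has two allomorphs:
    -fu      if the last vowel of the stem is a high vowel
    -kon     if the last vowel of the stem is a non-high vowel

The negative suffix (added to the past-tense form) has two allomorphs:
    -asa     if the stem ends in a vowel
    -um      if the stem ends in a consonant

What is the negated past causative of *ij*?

*ij*: final consonant = /j/, non-nasal → -du → *ijdu*.
The causative form *ijdu* — last vowel /u/ (a high vowel) → -fu → *ijdufu*.
The past-tense form *ijdufu*: final sound = /u/, a vowel → -asa → *ijdufuasa*.

ijdufuasa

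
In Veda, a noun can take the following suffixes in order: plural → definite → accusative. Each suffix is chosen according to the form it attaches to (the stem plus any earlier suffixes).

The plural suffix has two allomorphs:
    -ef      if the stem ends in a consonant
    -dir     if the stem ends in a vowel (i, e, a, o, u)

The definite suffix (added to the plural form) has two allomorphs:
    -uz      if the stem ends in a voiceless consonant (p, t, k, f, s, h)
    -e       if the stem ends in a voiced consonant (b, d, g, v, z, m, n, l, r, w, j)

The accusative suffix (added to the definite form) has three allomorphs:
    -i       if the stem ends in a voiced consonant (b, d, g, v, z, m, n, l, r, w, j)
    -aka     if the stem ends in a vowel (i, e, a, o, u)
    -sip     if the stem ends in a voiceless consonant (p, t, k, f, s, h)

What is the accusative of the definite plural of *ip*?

ipefuzi

The final sound of *ip* is /p/, which is a consonant, so the plural suffix is -ef, giving *ipef*.
The final consonant of the plural form *ipef* is /f/, which is voiceless, so the definite suffix is -uz, giving *ipefuz*.
The definite form *ipefuz*: final sound = /z/, a voiced consonant → -i → *ipefuzi*.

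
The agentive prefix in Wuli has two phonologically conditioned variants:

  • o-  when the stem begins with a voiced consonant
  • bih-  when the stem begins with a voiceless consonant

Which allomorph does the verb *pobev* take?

bih-

Since the first consonant of *pobev* is /p/ (voiceless), it takes bih-.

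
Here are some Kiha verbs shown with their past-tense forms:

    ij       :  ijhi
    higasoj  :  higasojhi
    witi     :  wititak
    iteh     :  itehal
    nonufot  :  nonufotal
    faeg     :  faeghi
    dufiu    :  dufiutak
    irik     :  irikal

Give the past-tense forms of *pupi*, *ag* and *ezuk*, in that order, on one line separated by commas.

The alternation tracks the final sound of the stem — -al when the stem ends in a voiceless consonant (*iteh*, *nonufot*, *irik*); -hi when the stem ends in a voiced consonant (*ij*, *higasoj*, *faeg*); -tak when the stem ends in a vowel (*witi*, *dufiu*).
*pupi*: final sound = /i/, a vowel → -tak → *pupitak*.
*ag*: final sound = /g/, a voiced consonant → -hi → *aghi*.
*ezuk*: final sound = /k/, a voiceless consonant → -al → *ezukal*.

pupitak, aghi, ezukal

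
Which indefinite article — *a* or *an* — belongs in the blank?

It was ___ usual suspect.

The indefinite article is chosen by the initial *sound* of the following word, not its spelling.
*usual* begins with the sound /juː/ (u pronounced /juː/) — a consonant sound.
So the article is *a*: It was a usual suspect.

a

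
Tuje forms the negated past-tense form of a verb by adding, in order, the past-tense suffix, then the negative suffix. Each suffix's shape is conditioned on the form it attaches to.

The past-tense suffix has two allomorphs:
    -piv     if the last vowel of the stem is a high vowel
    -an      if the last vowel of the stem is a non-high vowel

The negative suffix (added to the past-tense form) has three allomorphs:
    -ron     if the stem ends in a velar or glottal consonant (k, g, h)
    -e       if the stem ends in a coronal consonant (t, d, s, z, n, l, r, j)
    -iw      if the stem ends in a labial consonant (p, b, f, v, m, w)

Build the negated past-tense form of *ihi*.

ihipiviw

*ihi* — last vowel /i/ (a high vowel) → -piv → *ihipiv*.
The past-tense form *ihipiv* — final consonant /v/ (labial) → -iw → *ihipiviw*.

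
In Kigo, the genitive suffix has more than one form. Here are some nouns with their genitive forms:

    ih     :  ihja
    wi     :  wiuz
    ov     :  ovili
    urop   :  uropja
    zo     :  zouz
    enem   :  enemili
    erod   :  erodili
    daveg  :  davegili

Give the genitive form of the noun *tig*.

The alternation tracks the final sound of the stem — -ja when the stem ends in a voiceless consonant (*ih*, *urop*); -ili when the stem ends in a voiced consonant (*ov*, *enem*, *erod*, *daveg*); -uz when the stem ends in a vowel (*wi*, *zo*).
*tig* — final sound /g/ (a voiced consonant) → -ili → *tigili*.

tigili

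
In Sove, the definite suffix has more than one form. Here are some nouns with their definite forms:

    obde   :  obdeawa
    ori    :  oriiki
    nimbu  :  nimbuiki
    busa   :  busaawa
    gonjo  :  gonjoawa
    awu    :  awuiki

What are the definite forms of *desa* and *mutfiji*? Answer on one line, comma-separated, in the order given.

The suffix is conditioned by the last vowel: -iki when the last vowel of the stem is a high vowel (*ori*, *nimbu*, *awu*); -awa when the last vowel of the stem is a non-high vowel (*obde*, *busa*, *gonjo*).
*desa*: last vowel = /a/, a non-high vowel → -awa → *desaawa*.
*mutfiji* — last vowel /i/ (a high vowel) → -iki → *mutfijiiki*.

desaawa, mutfijiiki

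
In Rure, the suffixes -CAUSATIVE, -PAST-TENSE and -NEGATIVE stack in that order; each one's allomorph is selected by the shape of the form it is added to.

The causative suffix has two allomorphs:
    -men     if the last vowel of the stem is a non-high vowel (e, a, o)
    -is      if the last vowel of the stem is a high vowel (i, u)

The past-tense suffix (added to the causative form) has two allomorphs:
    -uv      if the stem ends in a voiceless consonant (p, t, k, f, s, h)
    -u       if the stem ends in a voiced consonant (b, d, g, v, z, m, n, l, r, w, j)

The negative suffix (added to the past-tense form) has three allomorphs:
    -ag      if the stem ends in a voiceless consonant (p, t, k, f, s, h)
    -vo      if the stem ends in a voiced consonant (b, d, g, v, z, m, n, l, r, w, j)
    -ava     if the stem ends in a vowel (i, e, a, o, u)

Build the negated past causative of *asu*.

*asu*: last vowel = /u/, a high vowel → -is → *asuis*.
The final consonant of the causative form *asuis* is /s/, which is voiceless, so the past-tense suffix is -uv, giving *asuisuv*.
The final sound of the past-tense form *asuisuv* is /v/, which is a voiced consonant, so the negative suffix is -vo, giving *asuisuvvo*.

asuisuvvo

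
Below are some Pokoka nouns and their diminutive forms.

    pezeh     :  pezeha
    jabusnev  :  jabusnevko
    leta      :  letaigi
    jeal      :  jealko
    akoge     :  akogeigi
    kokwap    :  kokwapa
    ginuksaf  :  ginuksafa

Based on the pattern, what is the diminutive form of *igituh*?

The suffix is conditioned by the final sound: -a when the stem ends in a voiceless consonant (*pezeh*, *kokwap*, *ginuksaf*); -ko when the stem ends in a voiced consonant (*jabusnev*, *jeal*); -igi when the stem ends in a vowel (*leta*, *akoge*).
*igituh*: final sound = /h/, a voiceless consonant → -a → *igituha*.

igituha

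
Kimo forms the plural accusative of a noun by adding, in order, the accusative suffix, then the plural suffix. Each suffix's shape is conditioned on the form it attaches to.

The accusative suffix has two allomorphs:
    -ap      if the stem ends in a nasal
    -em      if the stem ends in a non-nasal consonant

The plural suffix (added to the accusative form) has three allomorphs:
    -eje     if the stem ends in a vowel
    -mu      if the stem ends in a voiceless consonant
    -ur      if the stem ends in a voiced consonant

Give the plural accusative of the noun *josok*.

josokemur

The final consonant of *josok* is /k/, which is non-nasal, so the accusative suffix is -em, giving *josokem*.
Since the final sound of the accusative form *josokem* is /m/ (a voiced consonant), it takes -ur, giving *josokemur*.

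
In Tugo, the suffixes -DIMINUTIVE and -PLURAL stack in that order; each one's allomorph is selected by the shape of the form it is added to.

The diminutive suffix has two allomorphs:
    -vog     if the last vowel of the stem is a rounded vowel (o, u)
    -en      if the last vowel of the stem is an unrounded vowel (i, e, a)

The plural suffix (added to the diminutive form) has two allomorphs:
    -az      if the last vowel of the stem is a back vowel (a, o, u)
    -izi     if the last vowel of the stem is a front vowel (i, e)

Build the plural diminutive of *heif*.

heifenizi

The last vowel of *heif* is /i/, which is an unrounded vowel, so the diminutive suffix is -en, giving *heifen*.
The diminutive form *heifen*: last vowel = /e/, a front vowel → -izi → *heifenizi*.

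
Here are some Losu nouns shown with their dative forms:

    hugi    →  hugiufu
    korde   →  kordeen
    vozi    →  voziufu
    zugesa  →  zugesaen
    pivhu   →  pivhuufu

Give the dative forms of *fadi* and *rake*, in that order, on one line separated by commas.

Looking at the last vowel of each stem: -ufu when the last vowel of the stem is a high vowel (*hugi*, *vozi*, *pivhu*); -en when the last vowel of the stem is a non-high vowel (*korde*, *zugesa*).
Since the last vowel of *fadi* is /i/ (a high vowel), it takes -ufu, giving *fadiufu*.
The last vowel of *rake* is /e/, which is a non-high vowel, so the suffix is -en, giving *rakeen*.

fadiufu, rakeen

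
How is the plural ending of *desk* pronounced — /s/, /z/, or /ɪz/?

/s/

The stem *desk* ends in a voiceless non-sibilant consonant.
The plural suffix surfaces as /ɪz/ after sibilants, /s/ after other voiceless consonants, and /z/ after other voiced sounds.
So the plural -s on *desk* is pronounced /s/.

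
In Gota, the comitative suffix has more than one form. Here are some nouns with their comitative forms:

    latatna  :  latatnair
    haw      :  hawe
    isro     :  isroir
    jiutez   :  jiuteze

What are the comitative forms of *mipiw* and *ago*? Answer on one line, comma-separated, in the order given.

Looking at the final sound of each stem: -e when the stem ends in a consonant (*haw*, *jiutez*); -ir when the stem ends in a vowel (*latatna*, *isro*).
*mipiw*: final sound = /w/, a consonant → -e → *mipiwe*.
*ago* — final sound /o/ (a vowel) → -ir → *agoir*.

mipiwe, agoir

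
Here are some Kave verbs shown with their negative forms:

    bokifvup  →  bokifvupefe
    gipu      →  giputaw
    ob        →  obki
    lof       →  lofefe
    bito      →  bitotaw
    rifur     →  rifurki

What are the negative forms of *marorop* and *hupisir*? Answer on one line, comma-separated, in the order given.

The suffix is conditioned by the final sound: -efe when the stem ends in a voiceless consonant (*bokifvup*, *lof*); -ki when the stem ends in a voiced consonant (*ob*, *rifur*); -taw when the stem ends in a vowel (*gipu*, *bito*).
The final sound of *marorop* is /p/, which is a voiceless consonant, so the suffix is -efe, giving *maroropefe*.
*hupisir*: final sound = /r/, a voiced consonant → -ki → *hupisirki*.

maroropefe, hupisirki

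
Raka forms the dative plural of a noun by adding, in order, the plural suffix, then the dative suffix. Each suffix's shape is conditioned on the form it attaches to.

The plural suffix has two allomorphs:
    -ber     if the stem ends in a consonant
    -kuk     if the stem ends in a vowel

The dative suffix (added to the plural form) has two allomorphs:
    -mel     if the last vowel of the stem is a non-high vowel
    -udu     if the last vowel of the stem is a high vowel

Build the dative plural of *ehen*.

*ehen* — final sound /n/ (a consonant) → -ber → *ehenber*.
The last vowel of the plural form *ehenber* is /e/, which is a non-high vowel, so the dative suffix is -mel, giving *ehenbermel*.

ehenbermel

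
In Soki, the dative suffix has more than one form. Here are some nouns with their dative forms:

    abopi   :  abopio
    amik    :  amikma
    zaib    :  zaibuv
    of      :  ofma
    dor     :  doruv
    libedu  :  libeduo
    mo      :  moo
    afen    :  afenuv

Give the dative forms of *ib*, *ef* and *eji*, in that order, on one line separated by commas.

ibuv, efma, ejio

The suffix is conditioned by the final sound: -ma when the stem ends in a voiceless consonant (*amik*, *of*); -uv when the stem ends in a voiced consonant (*zaib*, *dor*, *afen*); -o when the stem ends in a vowel (*abopi*, *libedu*, *mo*).
Since the final sound of *ib* is /b/ (a voiced consonant), it takes -uv, giving *ibuv*.
Since the final sound of *ef* is /f/ (a voiceless consonant), it takes -ma, giving *efma*.
The final sound of *eji* is /i/, which is a vowel, so the suffix is -o, giving *ejio*.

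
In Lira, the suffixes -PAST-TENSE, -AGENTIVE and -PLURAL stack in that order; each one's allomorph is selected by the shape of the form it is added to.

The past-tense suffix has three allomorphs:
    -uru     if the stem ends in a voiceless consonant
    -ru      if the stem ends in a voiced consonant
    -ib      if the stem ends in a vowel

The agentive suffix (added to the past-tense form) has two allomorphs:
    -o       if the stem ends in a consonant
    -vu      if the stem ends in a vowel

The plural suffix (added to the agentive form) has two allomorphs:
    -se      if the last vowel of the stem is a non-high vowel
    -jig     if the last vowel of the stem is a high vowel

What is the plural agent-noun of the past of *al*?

*al* — final sound /l/ (a voiced consonant) → -ru → *alru*.
The past-tense form *alru* — final sound /u/ (a vowel) → -vu → *alruvu*.
Since the last vowel of the agentive form *alruvu* is /u/ (a high vowel), it takes -jig, giving *alruvujig*.

alruvujig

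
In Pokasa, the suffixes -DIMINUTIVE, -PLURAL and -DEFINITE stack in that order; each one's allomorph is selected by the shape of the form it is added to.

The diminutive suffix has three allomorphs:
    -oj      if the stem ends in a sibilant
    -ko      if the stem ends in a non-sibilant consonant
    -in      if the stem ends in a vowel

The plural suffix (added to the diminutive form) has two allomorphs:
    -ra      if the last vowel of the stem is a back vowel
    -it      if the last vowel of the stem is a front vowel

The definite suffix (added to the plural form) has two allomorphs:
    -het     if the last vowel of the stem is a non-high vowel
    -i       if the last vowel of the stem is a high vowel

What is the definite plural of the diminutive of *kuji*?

kujiiniti

The final sound of *kuji* is /i/, which is a vowel, so the diminutive suffix is -in, giving *kujiin*.
The diminutive form *kujiin*: last vowel = /i/, a front vowel → -it → *kujiinit*.
The plural form *kujiinit* — last vowel /i/ (a high vowel) → -i → *kujiiniti*.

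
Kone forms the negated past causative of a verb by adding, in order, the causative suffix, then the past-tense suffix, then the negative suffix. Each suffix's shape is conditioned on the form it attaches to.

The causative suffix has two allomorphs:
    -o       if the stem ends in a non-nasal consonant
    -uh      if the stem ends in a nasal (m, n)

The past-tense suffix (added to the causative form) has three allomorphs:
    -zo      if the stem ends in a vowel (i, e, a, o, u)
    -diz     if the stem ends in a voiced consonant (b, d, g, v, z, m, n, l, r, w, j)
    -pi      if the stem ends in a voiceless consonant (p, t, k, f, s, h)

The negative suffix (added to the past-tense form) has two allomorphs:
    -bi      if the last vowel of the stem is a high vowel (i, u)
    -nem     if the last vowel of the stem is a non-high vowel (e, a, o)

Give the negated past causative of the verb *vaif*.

vaifozonem

Since the final consonant of *vaif* is /f/ (non-nasal), it takes -o, giving *vaifo*.
The causative form *vaifo* — final sound /o/ (a vowel) → -zo → *vaifozo*.
Since the last vowel of the past-tense form *vaifozo* is /o/ (a non-high vowel), it takes -nem, giving *vaifozonem*.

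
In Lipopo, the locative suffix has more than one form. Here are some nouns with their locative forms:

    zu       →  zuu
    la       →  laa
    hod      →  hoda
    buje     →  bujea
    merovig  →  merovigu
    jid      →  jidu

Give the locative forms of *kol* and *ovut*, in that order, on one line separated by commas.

kola, ovutu

The pattern is height harmony: -u when the last vowel of the stem is a high vowel (*zu*, *merovig*, *jid*); -a when the last vowel of the stem is a non-high vowel (*la*, *hod*, *buje*).
Since the last vowel of *kol* is /o/ (a non-high vowel), it takes -a, giving *kola*.
Since the last vowel of *ovut* is /u/ (a high vowel), it takes -u, giving *ovutu*.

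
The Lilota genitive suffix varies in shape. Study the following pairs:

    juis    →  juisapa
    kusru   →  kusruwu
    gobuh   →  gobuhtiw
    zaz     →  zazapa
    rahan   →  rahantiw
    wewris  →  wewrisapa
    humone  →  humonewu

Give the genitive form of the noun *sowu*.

sowuwu

The suffix is conditioned by the final sound: -apa when the stem ends in a sibilant (*juis*, *zaz*, *wewris*); -tiw when the stem ends in a non-sibilant consonant (*gobuh*, *rahan*); -wu when the stem ends in a vowel (*kusru*, *humone*).
*sowu* — final sound /u/ (a vowel) → -wu → *sowuwu*.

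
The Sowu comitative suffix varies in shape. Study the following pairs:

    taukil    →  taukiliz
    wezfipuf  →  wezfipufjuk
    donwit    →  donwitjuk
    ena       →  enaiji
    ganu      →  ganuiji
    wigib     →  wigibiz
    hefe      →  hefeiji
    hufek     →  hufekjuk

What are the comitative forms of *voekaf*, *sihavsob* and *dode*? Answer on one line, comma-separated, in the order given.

Looking at the final sound of each stem: -juk when the stem ends in a voiceless consonant (*wezfipuf*, *donwit*, *hufek*); -iz when the stem ends in a voiced consonant (*taukil*, *wigib*); -iji when the stem ends in a vowel (*ena*, *ganu*, *hefe*).
*voekaf*: final sound = /f/, a voiceless consonant → -juk → *voekafjuk*.
The final sound of *sihavsob* is /b/, which is a voiced consonant, so the suffix is -iz, giving *sihavsobiz*.
The final sound of *dode* is /e/, which is a vowel, so the suffix is -iji, giving *dodeiji*.

voekafjuk, sihavsobiz, dodeiji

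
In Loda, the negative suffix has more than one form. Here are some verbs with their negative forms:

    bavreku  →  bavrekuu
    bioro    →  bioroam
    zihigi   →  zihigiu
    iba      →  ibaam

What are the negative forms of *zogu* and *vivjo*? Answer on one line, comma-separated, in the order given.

The pattern is height harmony: -u when the last vowel of the stem is a high vowel (*bavreku*, *zihigi*); -am when the last vowel of the stem is a non-high vowel (*bioro*, *iba*).
Since the last vowel of *zogu* is /u/ (a high vowel), it takes -u, giving *zoguu*.
Since the last vowel of *vivjo* is /o/ (a non-high vowel), it takes -am, giving *vivjoam*.

zoguu, vivjoam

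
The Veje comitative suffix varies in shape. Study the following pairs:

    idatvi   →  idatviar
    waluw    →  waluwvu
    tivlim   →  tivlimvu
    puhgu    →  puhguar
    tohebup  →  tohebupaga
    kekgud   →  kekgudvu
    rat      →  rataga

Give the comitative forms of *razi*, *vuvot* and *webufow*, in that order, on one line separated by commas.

Looking at the final sound of each stem: -aga when the stem ends in a voiceless consonant (*tohebup*, *rat*); -vu when the stem ends in a voiced consonant (*waluw*, *tivlim*, *kekgud*); -ar when the stem ends in a vowel (*idatvi*, *puhgu*).
*razi*: final sound = /i/, a vowel → -ar → *raziar*.
*vuvot* — final sound /t/ (a voiceless consonant) → -aga → *vuvotaga*.
*webufow* — final sound /w/ (a voiced consonant) → -vu → *webufowvu*.

raziar, vuvotaga, webufowvu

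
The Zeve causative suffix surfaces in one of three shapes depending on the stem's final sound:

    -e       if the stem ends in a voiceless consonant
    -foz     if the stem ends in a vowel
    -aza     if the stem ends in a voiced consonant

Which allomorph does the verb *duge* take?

Since the final sound of *duge* is /e/ (a vowel), it takes -foz.

-foz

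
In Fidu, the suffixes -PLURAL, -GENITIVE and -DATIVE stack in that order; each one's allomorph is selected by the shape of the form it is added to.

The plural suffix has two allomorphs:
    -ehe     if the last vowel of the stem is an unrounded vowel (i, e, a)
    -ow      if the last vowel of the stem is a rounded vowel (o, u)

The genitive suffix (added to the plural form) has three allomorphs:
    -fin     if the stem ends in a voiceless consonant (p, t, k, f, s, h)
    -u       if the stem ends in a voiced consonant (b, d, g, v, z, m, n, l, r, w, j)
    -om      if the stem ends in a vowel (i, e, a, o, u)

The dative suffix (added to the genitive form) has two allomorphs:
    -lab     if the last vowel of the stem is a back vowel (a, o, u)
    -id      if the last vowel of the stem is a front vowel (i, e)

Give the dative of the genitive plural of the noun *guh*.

Since the last vowel of *guh* is /u/ (a rounded vowel), it takes -ow, giving *guhow*.
The final sound of the plural form *guhow* is /w/, which is a voiced consonant, so the genitive suffix is -u, giving *guhowu*.
Since the last vowel of the genitive form *guhowu* is /u/ (a back vowel), it takes -lab, giving *guhowulab*.

guhowulab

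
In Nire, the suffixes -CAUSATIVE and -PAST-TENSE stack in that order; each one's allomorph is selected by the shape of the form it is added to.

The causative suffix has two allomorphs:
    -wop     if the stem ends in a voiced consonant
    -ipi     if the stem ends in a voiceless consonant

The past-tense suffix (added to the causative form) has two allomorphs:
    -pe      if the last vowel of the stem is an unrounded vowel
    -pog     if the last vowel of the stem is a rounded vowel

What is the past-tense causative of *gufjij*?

The final consonant of *gufjij* is /j/, which is voiced, so the causative suffix is -wop, giving *gufjijwop*.
The causative form *gufjijwop* — last vowel /o/ (a rounded vowel) → -pog → *gufjijwoppog*.

gufjijwoppog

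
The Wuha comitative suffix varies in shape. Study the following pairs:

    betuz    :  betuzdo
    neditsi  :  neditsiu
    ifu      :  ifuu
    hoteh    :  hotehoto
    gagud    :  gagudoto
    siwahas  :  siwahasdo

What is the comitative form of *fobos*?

The suffix is conditioned by the final sound: -do when the stem ends in a sibilant (*betuz*, *siwahas*); -oto when the stem ends in a non-sibilant consonant (*hoteh*, *gagud*); -u when the stem ends in a vowel (*neditsi*, *ifu*).
Since the final sound of *fobos* is /s/ (a sibilant), it takes -do, giving *fobosdo*.

fobosdo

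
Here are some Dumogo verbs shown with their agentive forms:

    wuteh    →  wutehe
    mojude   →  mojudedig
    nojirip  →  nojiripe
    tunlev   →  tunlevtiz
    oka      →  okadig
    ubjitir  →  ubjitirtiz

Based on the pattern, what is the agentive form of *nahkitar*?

nahkitartiz

Looking at the final sound of each stem: -e when the stem ends in a voiceless consonant (*wuteh*, *nojirip*); -tiz when the stem ends in a voiced consonant (*tunlev*, *ubjitir*); -dig when the stem ends in a vowel (*mojude*, *oka*).
*nahkitar*: final sound = /r/, a voiced consonant → -tiz → *nahkitartiz*.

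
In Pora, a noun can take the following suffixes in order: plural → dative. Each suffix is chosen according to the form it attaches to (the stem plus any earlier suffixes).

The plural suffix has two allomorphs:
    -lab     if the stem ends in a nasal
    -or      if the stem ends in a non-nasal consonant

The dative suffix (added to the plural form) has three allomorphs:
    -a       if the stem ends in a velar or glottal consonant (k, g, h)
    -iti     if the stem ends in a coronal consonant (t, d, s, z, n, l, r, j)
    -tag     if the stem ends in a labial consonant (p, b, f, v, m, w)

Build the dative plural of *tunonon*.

Since the final consonant of *tunonon* is /n/ (a nasal), it takes -lab, giving *tunononlab*.
The final consonant of the plural form *tunononlab* is /b/, which is labial, so the dative suffix is -tag, giving *tunononlabtag*.

tunononlabtag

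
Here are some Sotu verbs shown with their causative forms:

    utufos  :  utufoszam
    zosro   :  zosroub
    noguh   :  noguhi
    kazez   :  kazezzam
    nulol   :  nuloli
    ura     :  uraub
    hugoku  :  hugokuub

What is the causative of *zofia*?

zofiaub

The alternation tracks the final sound of the stem — -zam when the stem ends in a sibilant (*utufos*, *kazez*); -i when the stem ends in a non-sibilant consonant (*noguh*, *nulol*); -ub when the stem ends in a vowel (*zosro*, *ura*, *hugoku*).
The final sound of *zofia* is /a/, which is a vowel, so the suffix is -ub, giving *zofiaub*.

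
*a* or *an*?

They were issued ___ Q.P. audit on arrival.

The indefinite article is chosen by the initial *sound* of the following word, not its spelling.
The initialism *Q.P.* is read letter by letter; the first letter, Q, is pronounced /kjuː/, which begins with a consonant sound.
So the article is *a*: They were issued a Q.P. audit on arrival.

a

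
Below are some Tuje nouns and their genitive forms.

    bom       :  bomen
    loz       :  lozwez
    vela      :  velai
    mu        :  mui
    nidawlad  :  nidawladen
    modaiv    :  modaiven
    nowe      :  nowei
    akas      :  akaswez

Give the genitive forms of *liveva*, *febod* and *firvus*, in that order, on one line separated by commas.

Looking at the final sound of each stem: -wez when the stem ends in a sibilant (*loz*, *akas*); -en when the stem ends in a non-sibilant consonant (*bom*, *nidawlad*, *modaiv*); -i when the stem ends in a vowel (*vela*, *mu*, *nowe*).
*liveva* — final sound /a/ (a vowel) → -i → *livevai*.
The final sound of *febod* is /d/, which is a non-sibilant consonant, so the suffix is -en, giving *feboden*.
*firvus*: final sound = /s/, a sibilant → -wez → *firvuswez*.

livevai, feboden, firvuswez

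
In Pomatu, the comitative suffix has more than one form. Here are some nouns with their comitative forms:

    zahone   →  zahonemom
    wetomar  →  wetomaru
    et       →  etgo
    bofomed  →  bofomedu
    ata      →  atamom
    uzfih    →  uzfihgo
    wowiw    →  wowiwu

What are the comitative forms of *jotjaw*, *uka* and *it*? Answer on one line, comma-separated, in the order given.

jotjawu, ukamom, itgo

The suffix is conditioned by the final sound: -go when the stem ends in a voiceless consonant (*et*, *uzfih*); -u when the stem ends in a voiced consonant (*wetomar*, *bofomed*, *wowiw*); -mom when the stem ends in a vowel (*zahone*, *ata*).
Since the final sound of *jotjaw* is /w/ (a voiced consonant), it takes -u, giving *jotjawu*.
*uka* — final sound /a/ (a vowel) → -mom → *ukamom*.
*it* — final sound /t/ (a voiceless consonant) → -go → *itgo*.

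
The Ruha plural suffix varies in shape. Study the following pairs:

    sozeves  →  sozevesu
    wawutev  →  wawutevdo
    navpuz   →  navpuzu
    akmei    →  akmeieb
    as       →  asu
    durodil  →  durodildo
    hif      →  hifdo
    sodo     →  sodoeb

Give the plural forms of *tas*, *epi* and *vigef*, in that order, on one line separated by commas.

tasu, epieb, vigefdo

Looking at the final sound of each stem: -u when the stem ends in a sibilant (*sozeves*, *navpuz*, *as*); -do when the stem ends in a non-sibilant consonant (*wawutev*, *durodil*, *hif*); -eb when the stem ends in a vowel (*akmei*, *sodo*).
The final sound of *tas* is /s/, which is a sibilant, so the suffix is -u, giving *tasu*.
Since the final sound of *epi* is /i/ (a vowel), it takes -eb, giving *epieb*.
*vigef*: final sound = /f/, a non-sibilant consonant → -do → *vigefdo*.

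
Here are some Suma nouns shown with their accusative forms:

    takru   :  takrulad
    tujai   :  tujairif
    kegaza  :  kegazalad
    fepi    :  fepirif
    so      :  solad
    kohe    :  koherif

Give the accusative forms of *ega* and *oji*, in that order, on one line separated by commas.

The pattern is front/back vowel harmony: -rif when the last vowel of the stem is a front vowel (*tujai*, *fepi*, *kohe*); -lad when the last vowel of the stem is a back vowel (*takru*, *kegaza*, *so*).
Since the last vowel of *ega* is /a/ (a back vowel), it takes -lad, giving *egalad*.
*oji* — last vowel /i/ (a front vowel) → -rif → *ojirif*.

egalad, ojirif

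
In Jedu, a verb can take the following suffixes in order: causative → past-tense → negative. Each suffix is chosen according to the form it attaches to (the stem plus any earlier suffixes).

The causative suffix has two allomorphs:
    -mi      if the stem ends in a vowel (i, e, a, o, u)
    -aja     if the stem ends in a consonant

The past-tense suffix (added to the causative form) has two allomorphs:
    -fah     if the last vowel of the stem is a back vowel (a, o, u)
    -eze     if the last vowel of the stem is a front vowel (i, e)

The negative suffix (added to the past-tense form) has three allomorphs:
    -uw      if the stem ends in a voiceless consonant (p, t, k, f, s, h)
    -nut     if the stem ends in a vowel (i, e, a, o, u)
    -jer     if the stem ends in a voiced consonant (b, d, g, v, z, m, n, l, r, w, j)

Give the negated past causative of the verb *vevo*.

*vevo*: final sound = /o/, a vowel → -mi → *vevomi*.
The causative form *vevomi* — last vowel /i/ (a front vowel) → -eze → *vevomieze*.
The past-tense form *vevomieze* — final sound /e/ (a vowel) → -nut → *vevomiezenut*.

vevomiezenut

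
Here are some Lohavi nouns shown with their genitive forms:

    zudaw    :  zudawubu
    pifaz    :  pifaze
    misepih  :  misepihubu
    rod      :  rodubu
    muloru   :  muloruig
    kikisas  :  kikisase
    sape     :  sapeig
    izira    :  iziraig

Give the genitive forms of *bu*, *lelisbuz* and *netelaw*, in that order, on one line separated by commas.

The pattern is sibilance of the final sound: -e when the stem ends in a sibilant (*pifaz*, *kikisas*); -ubu when the stem ends in a non-sibilant consonant (*zudaw*, *misepih*, *rod*); -ig when the stem ends in a vowel (*muloru*, *sape*, *izira*).
*bu* — final sound /u/ (a vowel) → -ig → *buig*.
Since the final sound of *lelisbuz* is /z/ (a sibilant), it takes -e, giving *lelisbuze*.
The final sound of *netelaw* is /w/, which is a non-sibilant consonant, so the suffix is -ubu, giving *netelawubu*.

buig, lelisbuze, netelawubu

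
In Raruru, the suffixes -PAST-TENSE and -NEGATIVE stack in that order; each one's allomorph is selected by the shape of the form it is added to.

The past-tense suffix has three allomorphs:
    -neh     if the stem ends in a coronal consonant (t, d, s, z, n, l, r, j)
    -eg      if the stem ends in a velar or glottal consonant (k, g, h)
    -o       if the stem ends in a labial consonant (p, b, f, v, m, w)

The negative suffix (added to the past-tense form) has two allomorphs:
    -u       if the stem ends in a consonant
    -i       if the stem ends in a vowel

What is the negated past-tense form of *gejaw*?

gejawoi

The final consonant of *gejaw* is /w/, which is labial, so the past-tense suffix is -o, giving *gejawo*.
Since the final sound of the past-tense form *gejawo* is /o/ (a vowel), it takes -i, giving *gejawoi*.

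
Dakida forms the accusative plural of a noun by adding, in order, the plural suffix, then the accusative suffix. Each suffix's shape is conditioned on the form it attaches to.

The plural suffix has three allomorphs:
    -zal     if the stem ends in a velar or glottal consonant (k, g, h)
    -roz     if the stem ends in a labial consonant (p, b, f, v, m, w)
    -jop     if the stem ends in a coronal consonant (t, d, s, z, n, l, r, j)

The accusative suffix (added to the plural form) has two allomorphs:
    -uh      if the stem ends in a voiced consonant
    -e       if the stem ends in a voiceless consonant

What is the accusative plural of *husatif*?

*husatif*: final consonant = /f/, labial → -roz → *husatifroz*.
The plural form *husatifroz* — final consonant /z/ (voiced) → -uh → *husatifrozuh*.

husatifrozuh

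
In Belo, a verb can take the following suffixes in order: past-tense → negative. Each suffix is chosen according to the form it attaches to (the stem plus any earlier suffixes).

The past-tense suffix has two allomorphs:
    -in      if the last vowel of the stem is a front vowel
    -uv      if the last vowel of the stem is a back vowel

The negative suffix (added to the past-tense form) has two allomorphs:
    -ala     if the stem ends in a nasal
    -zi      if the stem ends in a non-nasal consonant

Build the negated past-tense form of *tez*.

tezinala

The last vowel of *tez* is /e/, which is a front vowel, so the past-tense suffix is -in, giving *tezin*.
The past-tense form *tezin* — final consonant /n/ (a nasal) → -ala → *tezinala*.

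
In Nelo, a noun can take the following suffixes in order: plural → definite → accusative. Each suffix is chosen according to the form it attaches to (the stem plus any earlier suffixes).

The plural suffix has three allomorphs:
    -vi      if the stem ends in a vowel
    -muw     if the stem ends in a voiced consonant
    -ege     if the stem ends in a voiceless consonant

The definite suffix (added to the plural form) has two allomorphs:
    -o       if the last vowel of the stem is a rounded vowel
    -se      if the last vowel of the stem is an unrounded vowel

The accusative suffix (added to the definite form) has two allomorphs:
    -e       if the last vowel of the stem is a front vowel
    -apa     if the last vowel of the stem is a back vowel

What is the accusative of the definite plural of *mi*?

*mi* — final sound /i/ (a vowel) → -vi → *mivi*.
The last vowel of the plural form *mivi* is /i/, which is an unrounded vowel, so the definite suffix is -se, giving *mivise*.
The definite form *mivise*: last vowel = /e/, a front vowel → -e → *mivisee*.

mivisee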